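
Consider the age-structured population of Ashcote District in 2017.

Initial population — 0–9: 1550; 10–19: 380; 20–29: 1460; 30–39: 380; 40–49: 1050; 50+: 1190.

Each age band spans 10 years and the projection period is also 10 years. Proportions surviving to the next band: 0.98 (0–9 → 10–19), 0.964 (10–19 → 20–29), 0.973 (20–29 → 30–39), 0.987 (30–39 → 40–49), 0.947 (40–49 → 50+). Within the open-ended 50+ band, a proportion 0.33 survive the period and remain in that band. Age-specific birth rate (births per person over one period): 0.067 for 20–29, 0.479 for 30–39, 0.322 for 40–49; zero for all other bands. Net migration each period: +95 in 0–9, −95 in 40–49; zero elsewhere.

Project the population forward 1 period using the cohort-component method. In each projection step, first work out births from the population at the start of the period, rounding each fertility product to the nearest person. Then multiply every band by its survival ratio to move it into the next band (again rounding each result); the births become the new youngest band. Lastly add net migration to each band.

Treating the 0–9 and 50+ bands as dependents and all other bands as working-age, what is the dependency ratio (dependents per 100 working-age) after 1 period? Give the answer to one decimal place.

After projecting period 1:
Births: 1460 × 0.067 = 98  |  380 × 0.479 = 182  |  1050 × 0.322 = 338 ⇒ total 618
10–19: 1550 × 0.98 = 1519
20–29: 380 × 0.964 = 366
30–39: 1460 × 0.973 = 1421
40–49: 380 × 0.987 = 375
50+: 1050 × 0.947 + 1190 × 0.33 = 994 + 393 = 1387
Net migration: 0–9 + 95 → 713; 40–49 − 95 → 280
→ [713, 1519, 366, 1421, 280, 1387]
Dependents (band 0–9 + band 50+) = 713 + 1387 = 2100; working-age = 3586; ratio = 2100/3586 × 100 = 58.6

58.6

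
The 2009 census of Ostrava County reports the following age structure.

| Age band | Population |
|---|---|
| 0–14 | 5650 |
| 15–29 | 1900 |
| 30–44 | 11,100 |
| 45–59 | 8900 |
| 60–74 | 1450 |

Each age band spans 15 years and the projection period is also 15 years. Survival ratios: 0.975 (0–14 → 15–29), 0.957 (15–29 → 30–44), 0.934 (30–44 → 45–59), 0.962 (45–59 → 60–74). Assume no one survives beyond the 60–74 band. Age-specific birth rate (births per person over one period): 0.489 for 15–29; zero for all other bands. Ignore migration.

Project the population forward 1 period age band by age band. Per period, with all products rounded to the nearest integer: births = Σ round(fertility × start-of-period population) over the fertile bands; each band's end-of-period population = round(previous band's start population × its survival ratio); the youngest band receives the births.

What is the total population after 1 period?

Numbering the bands 1..5 from youngest to oldest:
Period 1:
Births: 1900 * 0.489 = 929
Band 2: 5650 * 0.975 = 5509
Band 3: 1900 * 0.957 = 1818
Band 4: 11100 * 0.934 = 10367
Band 5: 8900 * 0.962 = 8562
End of period: [929, 5509, 1818, 10367, 8562]
Total after period 1: 929 + 5509 + 1818 + 10367 + 8562 = 27185

27185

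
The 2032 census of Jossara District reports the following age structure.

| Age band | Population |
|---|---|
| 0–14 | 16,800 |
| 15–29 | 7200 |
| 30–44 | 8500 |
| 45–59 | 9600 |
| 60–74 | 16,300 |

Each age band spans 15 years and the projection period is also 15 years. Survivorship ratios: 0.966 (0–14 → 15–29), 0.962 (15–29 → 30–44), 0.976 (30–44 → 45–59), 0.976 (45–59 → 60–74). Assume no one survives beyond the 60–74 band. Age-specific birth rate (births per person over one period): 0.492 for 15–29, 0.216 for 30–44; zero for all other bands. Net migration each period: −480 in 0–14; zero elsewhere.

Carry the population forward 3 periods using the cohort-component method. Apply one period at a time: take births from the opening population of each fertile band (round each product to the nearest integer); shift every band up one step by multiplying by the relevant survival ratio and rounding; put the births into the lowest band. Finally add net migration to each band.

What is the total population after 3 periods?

Period 1.
Births: 7200 × 0.492 = 3542, 8500 × 0.216 = 1836 ⇒ total 5378
15–29: 16800 × 0.966 = 16229
30–44: 7200 × 0.962 = 6926
45–59: 8500 × 0.976 = 8296
60–74: 9600 × 0.976 = 9370
Net migration: 0–14 − 480 → 4898
End of period: [4898, 16229, 6926, 8296, 9370]
Period 2.
Births: 16229 × 0.492 = 7985, 6926 × 0.216 = 1496 ⇒ total 9481
15–29: 4898 × 0.966 = 4731
30–44: 16229 × 0.962 = 15612
45–59: 6926 × 0.976 = 6760
60–74: 8296 × 0.976 = 8097
Net migration: 0–14 − 480 → 9001
End of period: [9001, 4731, 15612, 6760, 8097]
Period 3.
Births: 4731 × 0.492 = 2328, 15612 × 0.216 = 3372 ⇒ total 5700
15–29: 9001 × 0.966 = 8695
30–44: 4731 × 0.962 = 4551
45–59: 15612 × 0.976 = 15237
60–74: 6760 × 0.976 = 6598
Net migration: 0–14 − 480 → 5220
End of period: [5220, 8695, 4551, 15237, 6598]
Total after period 3: 5220 + 8695 + 4551 + 15237 + 6598 = 40301

40301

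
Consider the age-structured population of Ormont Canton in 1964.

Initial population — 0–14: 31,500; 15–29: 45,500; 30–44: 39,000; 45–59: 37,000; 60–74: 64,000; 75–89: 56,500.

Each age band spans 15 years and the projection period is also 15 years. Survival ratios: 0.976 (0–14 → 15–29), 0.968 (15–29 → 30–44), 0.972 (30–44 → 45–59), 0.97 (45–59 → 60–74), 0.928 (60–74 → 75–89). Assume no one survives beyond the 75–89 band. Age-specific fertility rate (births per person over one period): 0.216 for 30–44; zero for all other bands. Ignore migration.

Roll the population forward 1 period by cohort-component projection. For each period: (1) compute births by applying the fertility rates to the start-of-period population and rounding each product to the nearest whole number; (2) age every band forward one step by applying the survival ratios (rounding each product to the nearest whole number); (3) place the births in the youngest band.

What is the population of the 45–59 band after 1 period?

37908

Period 1:
Births: 39000 * 0.216 = 8424
15–29: 31500 * 0.976 = 30744
30–44: 45500 * 0.968 = 44044
45–59: 39000 * 0.972 = 37908
60–74: 37000 * 0.97 = 35890
75–89: 64000 * 0.928 = 59392
End of period: [8424, 30744, 44044, 37908, 35890, 59392]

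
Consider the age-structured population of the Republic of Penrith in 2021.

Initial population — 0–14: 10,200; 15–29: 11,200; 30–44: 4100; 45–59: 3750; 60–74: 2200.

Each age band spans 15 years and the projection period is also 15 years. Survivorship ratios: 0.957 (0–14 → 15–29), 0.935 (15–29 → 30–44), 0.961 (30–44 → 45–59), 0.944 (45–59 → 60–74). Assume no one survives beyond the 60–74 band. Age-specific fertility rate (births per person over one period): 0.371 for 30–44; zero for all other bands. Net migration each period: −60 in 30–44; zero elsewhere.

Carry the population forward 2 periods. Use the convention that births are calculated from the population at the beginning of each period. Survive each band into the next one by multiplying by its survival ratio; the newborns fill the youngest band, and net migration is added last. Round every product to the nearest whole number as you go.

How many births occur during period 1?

1521

Call the groups 1 to 5, youngest first.
After projecting period 1:
Births: 4100 × 0.371 = 1521
Group 2: 10200 × 0.957 = 9761
Group 3: 11200 × 0.935 = 10472
Group 4: 4100 × 0.961 = 3940
Group 5: 3750 × 0.944 = 3540
Net migration: Group 3 − 60 → 10412
Population now: 0–14=1521, 15–29=9761, 30–44=10412, 45–59=3940, 60–74=3540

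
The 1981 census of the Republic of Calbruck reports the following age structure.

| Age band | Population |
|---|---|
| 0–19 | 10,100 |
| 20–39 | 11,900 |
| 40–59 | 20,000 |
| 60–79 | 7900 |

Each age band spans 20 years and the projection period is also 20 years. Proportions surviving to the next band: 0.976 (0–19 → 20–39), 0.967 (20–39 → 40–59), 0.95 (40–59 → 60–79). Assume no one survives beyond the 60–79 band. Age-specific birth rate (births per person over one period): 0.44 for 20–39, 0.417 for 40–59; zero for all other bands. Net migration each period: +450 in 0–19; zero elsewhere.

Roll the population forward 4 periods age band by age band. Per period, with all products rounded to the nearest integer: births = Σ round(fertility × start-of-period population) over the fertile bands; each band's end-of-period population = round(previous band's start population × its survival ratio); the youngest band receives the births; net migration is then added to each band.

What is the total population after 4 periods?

41906

Let group 1 be 0–19 through group 4 = 60–79.
— Period 1 —
Births: 11900 × 0.44 = 5236 ; 20000 × 0.417 = 8340 — total 13576
Group 2: 10100 × 0.976 = 9858
Group 3: 11900 × 0.967 = 11507
Group 4: 20000 × 0.95 = 19000
Net migration: Group 1 + 450 → 14026
→ [14026, 9858, 11507, 19000]
— Period 2 —
Births: 9858 × 0.44 = 4338 ; 11507 × 0.417 = 4798 — total 9136
Group 2: 14026 × 0.976 = 13689
Group 3: 9858 × 0.967 = 9533
Group 4: 11507 × 0.95 = 10932
Net migration: Group 1 + 450 → 9586
→ [9586, 13689, 9533, 10932]
— Period 3 —
Births: 13689 × 0.44 = 6023 ; 9533 × 0.417 = 3975 — total 9998
Group 2: 9586 × 0.976 = 9356
Group 3: 13689 × 0.967 = 13237
Group 4: 9533 × 0.95 = 9056
Net migration: Group 1 + 450 → 10448
→ [10448, 9356, 13237, 9056]
— Period 4 —
Births: 9356 × 0.44 = 4117 ; 13237 × 0.417 = 5520 — total 9637
Group 2: 10448 × 0.976 = 10197
Group 3: 9356 × 0.967 = 9047
Group 4: 13237 × 0.95 = 12575
Net migration: Group 1 + 450 → 10087
→ [10087, 10197, 9047, 12575]
Total after period 4: 10087 + 10197 + 9047 + 12575 = 41906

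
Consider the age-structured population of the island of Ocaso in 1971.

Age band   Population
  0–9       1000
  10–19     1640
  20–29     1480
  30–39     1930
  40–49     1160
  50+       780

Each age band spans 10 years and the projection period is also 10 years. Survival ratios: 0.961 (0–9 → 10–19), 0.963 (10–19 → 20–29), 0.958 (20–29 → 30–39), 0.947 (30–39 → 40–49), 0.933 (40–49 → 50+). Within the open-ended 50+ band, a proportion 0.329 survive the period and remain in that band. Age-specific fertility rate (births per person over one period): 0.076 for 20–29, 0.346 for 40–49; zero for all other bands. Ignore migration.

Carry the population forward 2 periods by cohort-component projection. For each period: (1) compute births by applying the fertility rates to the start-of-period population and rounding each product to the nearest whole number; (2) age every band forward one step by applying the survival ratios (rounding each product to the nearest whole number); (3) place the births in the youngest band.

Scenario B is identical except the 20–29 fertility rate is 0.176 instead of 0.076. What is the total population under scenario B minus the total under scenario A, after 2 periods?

— Period 1 —
Births: 1480 × 0.076 = 112  |  1160 × 0.346 = 401 — total 513
10–19: 1000 × 0.961 = 961
20–29: 1640 × 0.963 = 1579
30–39: 1480 × 0.958 = 1418
40–49: 1930 × 0.947 = 1828
50+: 1160 × 0.933 + 780 × 0.329 = 1082 + 257 = 1339
Giving 513 / 961 / 1579 / 1418 / 1828 / 1339.
— Period 2 —
Births: 1579 × 0.076 = 120  |  1828 × 0.346 = 632 — total 752
10–19: 513 × 0.961 = 493
20–29: 961 × 0.963 = 925
30–39: 1579 × 0.958 = 1513
40–49: 1418 × 0.947 = 1343
50+: 1828 × 0.933 + 1339 × 0.329 = 1706 + 441 = 2147
Giving 752 / 493 / 925 / 1513 / 1343 / 2147.
Scenario A total after 2 periods: 7173
Scenario B projection —
— Period 1 —
Births: 1480 × 0.176 = 260  |  1160 × 0.346 = 401 — total 661
10–19: 1000 × 0.961 = 961
20–29: 1640 × 0.963 = 1579
30–39: 1480 × 0.958 = 1418
40–49: 1930 × 0.947 = 1828
50+: 1160 × 0.933 + 780 × 0.329 = 1082 + 257 = 1339
Giving 661 / 961 / 1579 / 1418 / 1828 / 1339.
— Period 2 —
Births: 1579 × 0.176 = 278  |  1828 × 0.346 = 632 — total 910
10–19: 661 × 0.961 = 635
20–29: 961 × 0.963 = 925
30–39: 1579 × 0.958 = 1513
40–49: 1418 × 0.947 = 1343
50+: 1828 × 0.933 + 1339 × 0.329 = 1706 + 441 = 2147
Giving 910 / 635 / 925 / 1513 / 1343 / 2147.
Scenario B total after 2 periods: 7473
Difference B − A = 7473 − 7173 = 300

300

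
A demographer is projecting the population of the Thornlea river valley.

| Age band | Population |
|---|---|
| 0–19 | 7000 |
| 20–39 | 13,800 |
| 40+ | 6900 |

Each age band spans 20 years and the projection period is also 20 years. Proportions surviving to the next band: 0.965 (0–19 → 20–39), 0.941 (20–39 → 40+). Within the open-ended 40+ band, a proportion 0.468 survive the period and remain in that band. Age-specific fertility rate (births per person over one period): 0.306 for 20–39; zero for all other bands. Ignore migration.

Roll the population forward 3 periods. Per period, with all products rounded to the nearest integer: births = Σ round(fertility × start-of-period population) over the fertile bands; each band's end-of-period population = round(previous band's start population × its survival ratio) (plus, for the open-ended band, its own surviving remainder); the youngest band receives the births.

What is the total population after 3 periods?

13603

Numbering the bands 1..3 from youngest to oldest:
— Period 1 —
Births: 13800 * 0.306 = 4223
Band 2: 7000 * 0.965 = 6755
Band 3: 13800 * 0.941 + 6900 * 0.468 = 12986 + 3229 = 16215
Giving 4223 / 6755 / 16215.
— Period 2 —
Births: 6755 * 0.306 = 2067
Band 2: 4223 * 0.965 = 4075
Band 3: 6755 * 0.941 + 16215 * 0.468 = 6356 + 7589 = 13945
Giving 2067 / 4075 / 13945.
— Period 3 —
Births: 4075 * 0.306 = 1247
Band 2: 2067 * 0.965 = 1995
Band 3: 4075 * 0.941 + 13945 * 0.468 = 3835 + 6526 = 10361
Giving 1247 / 1995 / 10361.
Total after period 3: 1247 + 1995 + 10361 = 13603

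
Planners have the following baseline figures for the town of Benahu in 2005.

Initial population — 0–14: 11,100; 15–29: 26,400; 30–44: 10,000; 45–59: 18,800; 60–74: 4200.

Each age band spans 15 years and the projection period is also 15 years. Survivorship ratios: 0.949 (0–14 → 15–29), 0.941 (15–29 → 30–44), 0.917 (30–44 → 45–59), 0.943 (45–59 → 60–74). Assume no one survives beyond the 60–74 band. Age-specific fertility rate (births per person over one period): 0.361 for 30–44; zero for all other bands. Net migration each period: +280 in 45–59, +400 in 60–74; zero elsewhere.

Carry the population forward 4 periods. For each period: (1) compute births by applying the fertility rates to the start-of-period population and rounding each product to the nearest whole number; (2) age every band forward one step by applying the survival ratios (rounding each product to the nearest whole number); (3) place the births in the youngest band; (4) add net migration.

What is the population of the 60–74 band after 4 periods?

— Period 1 —
Births: 10000 * 0.361 = 3610
15–29: 11100 * 0.949 = 10534
30–44: 26400 * 0.941 = 24842
45–59: 10000 * 0.917 = 9170
60–74: 18800 * 0.943 = 17728
Net migration: 45–59 + 280 → 9450; 60–74 + 400 → 18128
Population now: 0–14=3610, 15–29=10534, 30–44=24842, 45–59=9450, 60–74=18128
— Period 2 —
Births: 24842 * 0.361 = 8968
15–29: 3610 * 0.949 = 3426
30–44: 10534 * 0.941 = 9912
45–59: 24842 * 0.917 = 22780
60–74: 9450 * 0.943 = 8911
Net migration: 45–59 + 280 → 23060; 60–74 + 400 → 9311
Population now: 0–14=8968, 15–29=3426, 30–44=9912, 45–59=23060, 60–74=9311
— Period 3 —
Births: 9912 * 0.361 = 3578
15–29: 8968 * 0.949 = 8511
30–44: 3426 * 0.941 = 3224
45–59: 9912 * 0.917 = 9089
60–74: 23060 * 0.943 = 21746
Net migration: 45–59 + 280 → 9369; 60–74 + 400 → 22146
Population now: 0–14=3578, 15–29=8511, 30–44=3224, 45–59=9369, 60–74=22146
— Period 4 —
Births: 3224 * 0.361 = 1164
15–29: 3578 * 0.949 = 3396
30–44: 8511 * 0.941 = 8009
45–59: 3224 * 0.917 = 2956
60–74: 9369 * 0.943 = 8835
Net migration: 45–59 + 280 → 3236; 60–74 + 400 → 9235
Population now: 0–14=1164, 15–29=3396, 30–44=8009, 45–59=3236, 60–74=9235

9235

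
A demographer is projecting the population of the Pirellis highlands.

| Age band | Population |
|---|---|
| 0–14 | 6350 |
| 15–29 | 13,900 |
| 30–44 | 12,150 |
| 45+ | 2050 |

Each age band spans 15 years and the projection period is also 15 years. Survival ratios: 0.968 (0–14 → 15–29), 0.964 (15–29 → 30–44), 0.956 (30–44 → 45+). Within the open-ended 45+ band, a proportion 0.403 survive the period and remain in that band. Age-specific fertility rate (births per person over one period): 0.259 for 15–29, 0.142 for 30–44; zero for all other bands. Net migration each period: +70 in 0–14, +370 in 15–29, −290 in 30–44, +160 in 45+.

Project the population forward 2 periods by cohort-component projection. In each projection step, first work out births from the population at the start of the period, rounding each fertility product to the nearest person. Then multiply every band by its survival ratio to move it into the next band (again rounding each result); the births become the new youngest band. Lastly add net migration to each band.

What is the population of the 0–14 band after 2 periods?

3620

Let group 1 be 0–14 through group 4 = 45+.
Period 1.
Births: 13900 × 0.259 = 3600 ; 12150 × 0.142 = 1725 ⇒ total 5325
Group 2: 6350 × 0.968 = 6147
Group 3: 13900 × 0.964 = 13400
Group 4: 12150 × 0.956 + 2050 × 0.403 = 11615 + 826 = 12441
Net migration: Group 1 + 70 → 5395; Group 2 + 370 → 6517; Group 3 − 290 → 13110; Group 4 + 160 → 12601
Giving 5395 / 6517 / 13110 / 12601.
Period 2.
Births: 6517 × 0.259 = 1688 ; 13110 × 0.142 = 1862 ⇒ total 3550
Group 2: 5395 × 0.968 = 5222
Group 3: 6517 × 0.964 = 6282
Group 4: 13110 × 0.956 + 12601 × 0.403 = 12533 + 5078 = 17611
Net migration: Group 1 + 70 → 3620; Group 2 + 370 → 5592; Group 3 − 290 → 5992; Group 4 + 160 → 17771
Giving 3620 / 5592 / 5992 / 17771.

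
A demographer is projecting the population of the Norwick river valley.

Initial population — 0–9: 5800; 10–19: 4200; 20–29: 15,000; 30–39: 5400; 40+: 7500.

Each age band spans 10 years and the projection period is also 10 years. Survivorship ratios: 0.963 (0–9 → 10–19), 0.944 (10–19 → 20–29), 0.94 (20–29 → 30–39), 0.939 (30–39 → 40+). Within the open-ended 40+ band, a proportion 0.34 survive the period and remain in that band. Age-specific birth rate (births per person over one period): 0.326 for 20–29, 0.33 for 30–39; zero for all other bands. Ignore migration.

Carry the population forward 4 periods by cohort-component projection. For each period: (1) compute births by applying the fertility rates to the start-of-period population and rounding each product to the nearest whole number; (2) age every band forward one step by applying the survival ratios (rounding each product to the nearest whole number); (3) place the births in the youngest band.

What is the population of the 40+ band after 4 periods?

7674

After projecting period 1:
Births: 15000 * 0.326 = 4890, 5400 * 0.33 = 1782 — total 6672
10–19: 5800 * 0.963 = 5585
20–29: 4200 * 0.944 = 3965
30–39: 15000 * 0.94 = 14100
40+: 5400 * 0.939 + 7500 * 0.34 = 5071 + 2550 = 7621
Giving 6672 / 5585 / 3965 / 14100 / 7621.
After projecting period 2:
Births: 3965 * 0.326 = 1293, 14100 * 0.33 = 4653 — total 5946
10–19: 6672 * 0.963 = 6425
20–29: 5585 * 0.944 = 5272
30–39: 3965 * 0.94 = 3727
40+: 14100 * 0.939 + 7621 * 0.34 = 13240 + 2591 = 15831
Giving 5946 / 6425 / 5272 / 3727 / 15831.
After projecting period 3:
Births: 5272 * 0.326 = 1719, 3727 * 0.33 = 1230 — total 2949
10–19: 5946 * 0.963 = 5726
20–29: 6425 * 0.944 = 6065
30–39: 5272 * 0.94 = 4956
40+: 3727 * 0.939 + 15831 * 0.34 = 3500 + 5383 = 8883
Giving 2949 / 5726 / 6065 / 4956 / 8883.
After projecting period 4:
Births: 6065 * 0.326 = 1977, 4956 * 0.33 = 1635 — total 3612
10–19: 2949 * 0.963 = 2840
20–29: 5726 * 0.944 = 5405
30–39: 6065 * 0.94 = 5701
40+: 4956 * 0.939 + 8883 * 0.34 = 4654 + 3020 = 7674
Giving 3612 / 2840 / 5405 / 5701 / 7674.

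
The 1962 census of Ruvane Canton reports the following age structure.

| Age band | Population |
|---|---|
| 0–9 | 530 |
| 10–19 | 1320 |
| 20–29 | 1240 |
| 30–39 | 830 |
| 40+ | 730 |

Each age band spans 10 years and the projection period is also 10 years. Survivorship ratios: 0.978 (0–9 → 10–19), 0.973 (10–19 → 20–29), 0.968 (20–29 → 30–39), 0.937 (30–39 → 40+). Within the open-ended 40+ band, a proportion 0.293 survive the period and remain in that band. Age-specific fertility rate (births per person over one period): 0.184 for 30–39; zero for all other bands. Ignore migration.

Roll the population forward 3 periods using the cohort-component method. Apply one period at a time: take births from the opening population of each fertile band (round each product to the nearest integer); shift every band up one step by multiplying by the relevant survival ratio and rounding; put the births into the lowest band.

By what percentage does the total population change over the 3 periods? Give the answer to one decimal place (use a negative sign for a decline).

-42.8

Numbering the bands 1..5 from youngest to oldest:
[period 1]
Births: 830 × 0.184 = 153
Band 2: 530 × 0.978 = 518
Band 3: 1320 × 0.973 = 1284
Band 4: 1240 × 0.968 = 1200
Band 5: 830 × 0.937 + 730 × 0.293 = 778 + 214 = 992
→ [153, 518, 1284, 1200, 992]
[period 2]
Births: 1200 × 0.184 = 221
Band 2: 153 × 0.978 = 150
Band 3: 518 × 0.973 = 504
Band 4: 1284 × 0.968 = 1243
Band 5: 1200 × 0.937 + 992 × 0.293 = 1124 + 291 = 1415
→ [221, 150, 504, 1243, 1415]
[period 3]
Births: 1243 × 0.184 = 229
Band 2: 221 × 0.978 = 216
Band 3: 150 × 0.973 = 146
Band 4: 504 × 0.968 = 488
Band 5: 1243 × 0.937 + 1415 × 0.293 = 1165 + 415 = 1580
→ [229, 216, 146, 488, 1580]
Total: 4650 → 2659; change = -1991; percentage change = -42.8%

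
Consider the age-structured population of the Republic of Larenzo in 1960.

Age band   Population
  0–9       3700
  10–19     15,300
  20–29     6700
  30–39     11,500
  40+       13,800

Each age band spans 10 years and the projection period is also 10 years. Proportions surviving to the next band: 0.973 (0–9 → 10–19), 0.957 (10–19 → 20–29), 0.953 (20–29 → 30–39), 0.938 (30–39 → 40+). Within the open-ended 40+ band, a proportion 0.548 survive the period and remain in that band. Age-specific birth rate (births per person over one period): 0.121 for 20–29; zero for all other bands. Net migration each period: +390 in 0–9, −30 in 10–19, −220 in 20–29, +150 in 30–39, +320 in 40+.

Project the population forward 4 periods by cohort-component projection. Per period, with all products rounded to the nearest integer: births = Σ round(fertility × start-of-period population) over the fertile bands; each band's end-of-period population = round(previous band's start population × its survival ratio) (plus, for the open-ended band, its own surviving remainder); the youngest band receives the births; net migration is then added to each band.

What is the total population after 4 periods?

(Groups numbered youngest = 1 to oldest = 5.)
Period 1.
Births: 6700 * 0.121 = 811
Group 2: 3700 * 0.973 = 3600
Group 3: 15300 * 0.957 = 14642
Group 4: 6700 * 0.953 = 6385
Group 5: 11500 * 0.938 + 13800 * 0.548 = 10787 + 7562 = 18349
Net migration: Group 1 + 390 → 1201; Group 2 − 30 → 3570; Group 3 − 220 → 14422; Group 4 + 150 → 6535; Group 5 + 320 → 18669
Population now: 0–9=1201, 10–19=3570, 20–29=14422, 30–39=6535, 40+=18669
Period 2.
Births: 14422 * 0.121 = 1745
Group 2: 1201 * 0.973 = 1169
Group 3: 3570 * 0.957 = 3416
Group 4: 14422 * 0.953 = 13744
Group 5: 6535 * 0.938 + 18669 * 0.548 = 6130 + 10231 = 16361
Net migration: Group 1 + 390 → 2135; Group 2 − 30 → 1139; Group 3 − 220 → 3196; Group 4 + 150 → 13894; Group 5 + 320 → 16681
Population now: 0–9=2135, 10–19=1139, 20–29=3196, 30–39=13894, 40+=16681
Period 3.
Births: 3196 * 0.121 = 387
Group 2: 2135 * 0.973 = 2077
Group 3: 1139 * 0.957 = 1090
Group 4: 3196 * 0.953 = 3046
Group 5: 13894 * 0.938 + 16681 * 0.548 = 13033 + 9141 = 22174
Net migration: Group 1 + 390 → 777; Group 2 − 30 → 2047; Group 3 − 220 → 870; Group 4 + 150 → 3196; Group 5 + 320 → 22494
Population now: 0–9=777, 10–19=2047, 20–29=870, 30–39=3196, 40+=22494
Period 4.
Births: 870 * 0.121 = 105
Group 2: 777 * 0.973 = 756
Group 3: 2047 * 0.957 = 1959
Group 4: 870 * 0.953 = 829
Group 5: 3196 * 0.938 + 22494 * 0.548 = 2998 + 12327 = 15325
Net migration: Group 1 + 390 → 495; Group 2 − 30 → 726; Group 3 − 220 → 1739; Group 4 + 150 → 979; Group 5 + 320 → 15645
Population now: 0–9=495, 10–19=726, 20–29=1739, 30–39=979, 40+=15645
Total after period 4: 495 + 726 + 1739 + 979 + 15645 = 19584

19584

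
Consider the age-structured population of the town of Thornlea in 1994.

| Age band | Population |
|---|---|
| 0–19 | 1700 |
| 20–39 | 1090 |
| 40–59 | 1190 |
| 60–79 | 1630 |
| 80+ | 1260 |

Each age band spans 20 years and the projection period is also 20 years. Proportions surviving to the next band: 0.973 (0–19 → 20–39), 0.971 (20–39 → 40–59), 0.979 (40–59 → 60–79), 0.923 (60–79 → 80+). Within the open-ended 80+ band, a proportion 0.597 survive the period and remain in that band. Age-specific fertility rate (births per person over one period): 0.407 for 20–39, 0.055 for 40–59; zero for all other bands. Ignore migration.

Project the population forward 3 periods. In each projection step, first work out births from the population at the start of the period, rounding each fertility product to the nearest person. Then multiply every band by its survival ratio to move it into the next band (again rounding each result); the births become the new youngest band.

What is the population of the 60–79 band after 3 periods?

1572

— Period 1 —
Births: 1090 × 0.407 = 444  |  1190 × 0.055 = 65 → 509
20–39: 1700 × 0.973 = 1654
40–59: 1090 × 0.971 = 1058
60–79: 1190 × 0.979 = 1165
80+: 1630 × 0.923 + 1260 × 0.597 = 1504 + 752 = 2256
End of period: [509, 1654, 1058, 1165, 2256]
— Period 2 —
Births: 1654 × 0.407 = 673  |  1058 × 0.055 = 58 → 731
20–39: 509 × 0.973 = 495
40–59: 1654 × 0.971 = 1606
60–79: 1058 × 0.979 = 1036
80+: 1165 × 0.923 + 2256 × 0.597 = 1075 + 1347 = 2422
End of period: [731, 495, 1606, 1036, 2422]
— Period 3 —
Births: 495 × 0.407 = 201  |  1606 × 0.055 = 88 → 289
20–39: 731 × 0.973 = 711
40–59: 495 × 0.971 = 481
60–79: 1606 × 0.979 = 1572
80+: 1036 × 0.923 + 2422 × 0.597 = 956 + 1446 = 2402
End of period: [289, 711, 481, 1572, 2402]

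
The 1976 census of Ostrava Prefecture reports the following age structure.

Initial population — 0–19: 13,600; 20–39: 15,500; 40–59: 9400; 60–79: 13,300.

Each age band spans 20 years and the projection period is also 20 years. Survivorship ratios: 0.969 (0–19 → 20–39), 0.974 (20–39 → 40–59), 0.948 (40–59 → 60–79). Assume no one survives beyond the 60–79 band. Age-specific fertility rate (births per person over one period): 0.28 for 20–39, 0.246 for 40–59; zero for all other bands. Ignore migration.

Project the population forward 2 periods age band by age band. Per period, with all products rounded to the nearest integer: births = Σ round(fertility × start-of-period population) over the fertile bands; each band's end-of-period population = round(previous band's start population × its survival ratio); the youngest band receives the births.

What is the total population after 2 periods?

40997

Let group 1 be 0–19 through group 4 = 60–79.
— Period 1 —
Births: 15500 × 0.28 = 4340  |  9400 × 0.246 = 2312 — total 6652
Group 2: 13600 × 0.969 = 13178
Group 3: 15500 × 0.974 = 15097
Group 4: 9400 × 0.948 = 8911
Giving 6652 / 13178 / 15097 / 8911.
— Period 2 —
Births: 13178 × 0.28 = 3690  |  15097 × 0.246 = 3714 — total 7404
Group 2: 6652 × 0.969 = 6446
Group 3: 13178 × 0.974 = 12835
Group 4: 15097 × 0.948 = 14312
Giving 7404 / 6446 / 12835 / 14312.
Total after period 2: 7404 + 6446 + 12835 + 14312 = 40997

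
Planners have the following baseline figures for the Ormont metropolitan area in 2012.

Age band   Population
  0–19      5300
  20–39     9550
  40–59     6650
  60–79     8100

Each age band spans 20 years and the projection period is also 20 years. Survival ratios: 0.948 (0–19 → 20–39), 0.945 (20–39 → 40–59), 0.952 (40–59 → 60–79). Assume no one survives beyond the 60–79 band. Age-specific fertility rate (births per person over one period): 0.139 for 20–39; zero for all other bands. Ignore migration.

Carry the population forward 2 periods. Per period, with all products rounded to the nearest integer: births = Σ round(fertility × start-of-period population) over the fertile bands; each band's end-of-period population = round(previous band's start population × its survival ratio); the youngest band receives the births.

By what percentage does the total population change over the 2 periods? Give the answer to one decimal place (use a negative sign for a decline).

Numbering the groups 1..4 from youngest to oldest:
After projecting period 1:
Births: 9550 × 0.139 = 1327
Group 2: 5300 × 0.948 = 5024
Group 3: 9550 × 0.945 = 9025
Group 4: 6650 × 0.952 = 6331
→ [1327, 5024, 9025, 6331]
After projecting period 2:
Births: 5024 × 0.139 = 698
Group 2: 1327 × 0.948 = 1258
Group 3: 5024 × 0.945 = 4748
Group 4: 9025 × 0.952 = 8592
→ [698, 1258, 4748, 8592]
Total: 29600 → 15296; change = -14304; percentage change = -48.3%

-48.3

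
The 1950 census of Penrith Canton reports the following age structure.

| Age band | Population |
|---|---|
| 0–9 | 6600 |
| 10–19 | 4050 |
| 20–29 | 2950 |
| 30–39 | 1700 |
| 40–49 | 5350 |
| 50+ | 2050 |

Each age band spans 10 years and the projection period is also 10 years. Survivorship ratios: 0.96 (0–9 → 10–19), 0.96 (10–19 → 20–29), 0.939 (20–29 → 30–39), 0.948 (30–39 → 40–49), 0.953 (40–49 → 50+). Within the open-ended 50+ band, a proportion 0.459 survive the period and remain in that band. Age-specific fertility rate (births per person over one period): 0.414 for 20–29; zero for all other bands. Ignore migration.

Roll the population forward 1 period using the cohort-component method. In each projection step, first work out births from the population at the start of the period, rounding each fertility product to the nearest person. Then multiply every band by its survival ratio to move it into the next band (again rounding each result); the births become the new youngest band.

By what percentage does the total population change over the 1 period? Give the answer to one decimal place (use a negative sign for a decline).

Let band 1 be 0–9 through band 6 = 50+.
After projecting period 1:
Births: 2950 × 0.414 = 1221
Band 2: 6600 × 0.96 = 6336
Band 3: 4050 × 0.96 = 3888
Band 4: 2950 × 0.939 = 2770
Band 5: 1700 × 0.948 = 1612
Band 6: 5350 × 0.953 + 2050 × 0.459 = 5099 + 941 = 6040
Population now: 0–9=1221, 10–19=6336, 20–29=3888, 30–39=2770, 40–49=1612, 50+=6040
Total: 22700 → 21867; change = -833; percentage change = -3.7%

-3.7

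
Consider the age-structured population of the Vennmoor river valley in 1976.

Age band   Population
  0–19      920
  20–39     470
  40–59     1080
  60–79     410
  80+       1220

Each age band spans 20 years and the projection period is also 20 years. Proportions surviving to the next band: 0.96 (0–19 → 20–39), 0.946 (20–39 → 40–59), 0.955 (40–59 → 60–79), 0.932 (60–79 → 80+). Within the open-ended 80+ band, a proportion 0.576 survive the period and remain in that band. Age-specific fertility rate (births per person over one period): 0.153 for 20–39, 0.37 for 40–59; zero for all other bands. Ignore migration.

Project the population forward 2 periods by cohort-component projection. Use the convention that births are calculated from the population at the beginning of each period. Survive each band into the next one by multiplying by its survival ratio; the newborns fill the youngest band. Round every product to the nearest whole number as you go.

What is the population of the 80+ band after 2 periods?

1586

[period 1]
Births: 470 × 0.153 = 72  |  1080 × 0.37 = 400 ⇒ total 472
20–39: 920 × 0.96 = 883
40–59: 470 × 0.946 = 445
60–79: 1080 × 0.955 = 1031
80+: 410 × 0.932 + 1220 × 0.576 = 382 + 703 = 1085
Population now: 0–19=472, 20–39=883, 40–59=445, 60–79=1031, 80+=1085
[period 2]
Births: 883 × 0.153 = 135  |  445 × 0.37 = 165 ⇒ total 300
20–39: 472 × 0.96 = 453
40–59: 883 × 0.946 = 835
60–79: 445 × 0.955 = 425
80+: 1031 × 0.932 + 1085 × 0.576 = 961 + 625 = 1586
Population now: 0–19=300, 20–39=453, 40–59=835, 60–79=425, 80+=1586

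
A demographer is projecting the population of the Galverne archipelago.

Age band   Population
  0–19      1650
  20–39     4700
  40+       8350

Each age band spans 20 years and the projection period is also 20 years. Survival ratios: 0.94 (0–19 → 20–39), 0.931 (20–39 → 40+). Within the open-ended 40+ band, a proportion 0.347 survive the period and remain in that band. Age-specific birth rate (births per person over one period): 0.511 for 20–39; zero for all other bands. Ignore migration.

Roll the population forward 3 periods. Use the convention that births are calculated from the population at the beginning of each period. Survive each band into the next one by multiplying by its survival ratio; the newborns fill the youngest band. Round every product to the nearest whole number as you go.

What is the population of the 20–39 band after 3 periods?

745

— Period 1 —
Births: 4700 × 0.511 = 2402
20–39: 1650 × 0.94 = 1551
40+: 4700 × 0.931 + 8350 × 0.347 = 4376 + 2897 = 7273
Population now: 0–19=2402, 20–39=1551, 40+=7273
— Period 2 —
Births: 1551 × 0.511 = 793
20–39: 2402 × 0.94 = 2258
40+: 1551 × 0.931 + 7273 × 0.347 = 1444 + 2524 = 3968
Population now: 0–19=793, 20–39=2258, 40+=3968
— Period 3 —
Births: 2258 × 0.511 = 1154
20–39: 793 × 0.94 = 745
40+: 2258 × 0.931 + 3968 × 0.347 = 2102 + 1377 = 3479
Population now: 0–19=1154, 20–39=745, 40+=3479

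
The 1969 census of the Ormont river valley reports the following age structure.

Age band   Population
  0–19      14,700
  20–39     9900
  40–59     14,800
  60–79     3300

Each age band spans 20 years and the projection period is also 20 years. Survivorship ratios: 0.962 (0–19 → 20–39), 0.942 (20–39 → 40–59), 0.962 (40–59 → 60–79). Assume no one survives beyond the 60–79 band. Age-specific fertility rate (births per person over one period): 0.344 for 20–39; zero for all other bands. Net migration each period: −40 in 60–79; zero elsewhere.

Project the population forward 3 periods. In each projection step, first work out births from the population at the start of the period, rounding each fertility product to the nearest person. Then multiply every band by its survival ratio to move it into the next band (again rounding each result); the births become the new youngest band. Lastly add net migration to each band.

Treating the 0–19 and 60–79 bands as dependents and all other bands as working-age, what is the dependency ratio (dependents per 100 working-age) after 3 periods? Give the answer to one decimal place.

179.0

Period 1.
Births: 9900 * 0.344 = 3406
20–39: 14700 * 0.962 = 14141
40–59: 9900 * 0.942 = 9326
60–79: 14800 * 0.962 = 14238
Net migration: 60–79 − 40 → 14198
Giving 3406 / 14141 / 9326 / 14198.
Period 2.
Births: 14141 * 0.344 = 4865
20–39: 3406 * 0.962 = 3277
40–59: 14141 * 0.942 = 13321
60–79: 9326 * 0.962 = 8972
Net migration: 60–79 − 40 → 8932
Giving 4865 / 3277 / 13321 / 8932.
Period 3.
Births: 3277 * 0.344 = 1127
20–39: 4865 * 0.962 = 4680
40–59: 3277 * 0.942 = 3087
60–79: 13321 * 0.962 = 12815
Net migration: 60–79 − 40 → 12775
Giving 1127 / 4680 / 3087 / 12775.
Dependents (band 0–19 + band 60–79) = 1127 + 12775 = 13902; working-age = 7767; ratio = 13902/7767 × 100 = 179.0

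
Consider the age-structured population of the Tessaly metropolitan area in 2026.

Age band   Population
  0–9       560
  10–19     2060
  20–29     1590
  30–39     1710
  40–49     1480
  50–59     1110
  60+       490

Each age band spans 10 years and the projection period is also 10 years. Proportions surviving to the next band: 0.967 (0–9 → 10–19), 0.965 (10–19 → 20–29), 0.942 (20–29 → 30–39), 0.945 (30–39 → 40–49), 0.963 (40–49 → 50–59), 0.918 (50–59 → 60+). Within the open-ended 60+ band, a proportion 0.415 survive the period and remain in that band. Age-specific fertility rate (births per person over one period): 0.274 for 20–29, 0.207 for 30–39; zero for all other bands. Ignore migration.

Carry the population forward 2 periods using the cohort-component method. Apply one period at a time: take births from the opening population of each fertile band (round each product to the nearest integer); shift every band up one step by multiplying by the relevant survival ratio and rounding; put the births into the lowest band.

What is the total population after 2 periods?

8802

Period 1:
Births: 1590 * 0.274 = 436  |  1710 * 0.207 = 354 → 790
10–19: 560 * 0.967 = 542
20–29: 2060 * 0.965 = 1988
30–39: 1590 * 0.942 = 1498
40–49: 1710 * 0.945 = 1616
50–59: 1480 * 0.963 = 1425
60+: 1110 * 0.918 + 490 * 0.415 = 1019 + 203 = 1222
End of period: [790, 542, 1988, 1498, 1616, 1425, 1222]
Period 2:
Births: 1988 * 0.274 = 545  |  1498 * 0.207 = 310 → 855
10–19: 790 * 0.967 = 764
20–29: 542 * 0.965 = 523
30–39: 1988 * 0.942 = 1873
40–49: 1498 * 0.945 = 1416
50–59: 1616 * 0.963 = 1556
60+: 1425 * 0.918 + 1222 * 0.415 = 1308 + 507 = 1815
End of period: [855, 764, 523, 1873, 1416, 1556, 1815]
Total after period 2: 855 + 764 + 523 + 1873 + 1416 + 1556 + 1815 = 8802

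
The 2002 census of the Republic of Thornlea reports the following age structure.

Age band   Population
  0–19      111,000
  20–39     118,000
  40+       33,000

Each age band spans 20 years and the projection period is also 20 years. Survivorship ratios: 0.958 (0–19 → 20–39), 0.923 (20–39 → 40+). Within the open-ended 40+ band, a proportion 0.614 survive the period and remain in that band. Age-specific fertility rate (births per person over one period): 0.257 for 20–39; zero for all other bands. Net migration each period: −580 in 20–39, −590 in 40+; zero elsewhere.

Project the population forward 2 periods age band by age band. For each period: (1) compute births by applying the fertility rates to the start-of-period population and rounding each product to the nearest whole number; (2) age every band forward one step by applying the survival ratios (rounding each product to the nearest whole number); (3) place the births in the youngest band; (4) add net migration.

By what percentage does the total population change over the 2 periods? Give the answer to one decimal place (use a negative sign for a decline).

-11.6

— Period 1 —
Births: 118000 × 0.257 = 30326
20–39: 111000 × 0.958 = 106338
40+: 118000 × 0.923 + 33000 × 0.614 = 108914 + 20262 = 129176
Net migration: 20–39 − 580 → 105758; 40+ − 590 → 128586
→ [30326, 105758, 128586]
— Period 2 —
Births: 105758 × 0.257 = 27180
20–39: 30326 × 0.958 = 29052
40+: 105758 × 0.923 + 128586 × 0.614 = 97615 + 78952 = 176567
Net migration: 20–39 − 580 → 28472; 40+ − 590 → 175977
→ [27180, 28472, 175977]
Total: 262000 → 231629; change = -30371; percentage change = -11.6%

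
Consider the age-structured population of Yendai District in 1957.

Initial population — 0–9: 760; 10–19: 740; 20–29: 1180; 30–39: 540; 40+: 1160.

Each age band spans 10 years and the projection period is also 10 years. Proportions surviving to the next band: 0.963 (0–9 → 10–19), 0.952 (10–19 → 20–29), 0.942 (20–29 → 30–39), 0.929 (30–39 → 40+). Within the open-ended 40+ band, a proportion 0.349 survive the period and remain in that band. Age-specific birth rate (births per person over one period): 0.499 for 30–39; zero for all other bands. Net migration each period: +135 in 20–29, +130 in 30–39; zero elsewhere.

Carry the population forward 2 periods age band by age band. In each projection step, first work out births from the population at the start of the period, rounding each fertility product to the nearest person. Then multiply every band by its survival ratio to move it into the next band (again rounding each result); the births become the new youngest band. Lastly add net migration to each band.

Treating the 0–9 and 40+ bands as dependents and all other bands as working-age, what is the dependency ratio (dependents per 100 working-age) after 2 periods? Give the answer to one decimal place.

After projecting period 1:
Births: 540 × 0.499 = 269
10–19: 760 × 0.963 = 732
20–29: 740 × 0.952 = 704
30–39: 1180 × 0.942 = 1112
40+: 540 × 0.929 + 1160 × 0.349 = 502 + 405 = 907
Net migration: 20–29 + 135 → 839; 30–39 + 130 → 1242
Population now: 0–9=269, 10–19=732, 20–29=839, 30–39=1242, 40+=907
After projecting period 2:
Births: 1242 × 0.499 = 620
10–19: 269 × 0.963 = 259
20–29: 732 × 0.952 = 697
30–39: 839 × 0.942 = 790
40+: 1242 × 0.929 + 907 × 0.349 = 1154 + 317 = 1471
Net migration: 20–29 + 135 → 832; 30–39 + 130 → 920
Population now: 0–9=620, 10–19=259, 20–29=832, 30–39=920, 40+=1471
Dependents (band 0–9 + band 40+) = 620 + 1471 = 2091; working-age = 2011; ratio = 2091/2011 × 100 = 104.0

104.0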